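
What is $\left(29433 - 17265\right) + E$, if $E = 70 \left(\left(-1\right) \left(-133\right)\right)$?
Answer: $21478$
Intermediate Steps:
$E = 9310$ ($E = 70 \cdot 133 = 9310$)
$\left(29433 - 17265\right) + E = \left(29433 - 17265\right) + 9310 = 12168 + 9310 = 21478$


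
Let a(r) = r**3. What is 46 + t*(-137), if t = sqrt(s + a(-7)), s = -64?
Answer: 46 - 137*I*sqrt(407) ≈ 46.0 - 2763.9*I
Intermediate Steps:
t = I*sqrt(407) (t = sqrt(-64 + (-7)**3) = sqrt(-64 - 343) = sqrt(-407) = I*sqrt(407) ≈ 20.174*I)
46 + t*(-137) = 46 + (I*sqrt(407))*(-137) = 46 - 137*I*sqrt(407)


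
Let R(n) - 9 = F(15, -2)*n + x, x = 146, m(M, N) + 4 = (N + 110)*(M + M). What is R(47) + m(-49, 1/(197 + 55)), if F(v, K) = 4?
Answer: -187945/18 ≈ -10441.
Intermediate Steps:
m(M, N) = -4 + 2*M*(110 + N) (m(M, N) = -4 + (N + 110)*(M + M) = -4 + (110 + N)*(2*M) = -4 + 2*M*(110 + N))
R(n) = 155 + 4*n (R(n) = 9 + (4*n + 146) = 9 + (146 + 4*n) = 155 + 4*n)
R(47) + m(-49, 1/(197 + 55)) = (155 + 4*47) + (-4 + 220*(-49) + 2*(-49)/(197 + 55)) = (155 + 188) + (-4 - 10780 + 2*(-49)/252) = 343 + (-4 - 10780 + 2*(-49)*(1/252)) = 343 + (-4 - 10780 - 7/18) = 343 - 194119/18 = -187945/18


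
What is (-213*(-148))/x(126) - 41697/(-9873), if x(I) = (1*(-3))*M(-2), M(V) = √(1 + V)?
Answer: 4633/1097 + 10508*I ≈ 4.2233 + 10508.0*I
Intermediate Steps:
x(I) = -3*I (x(I) = (1*(-3))*√(1 - 2) = -3*I)
(-213*(-148))/x(126) - 41697/(-9873) = (-213*(-148))/((-3*I)) - 41697/(-9873) = 31524*(I/3) - 41697*(-1/9873) = 10508*I + 4633/1097 = 4633/1097 + 10508*I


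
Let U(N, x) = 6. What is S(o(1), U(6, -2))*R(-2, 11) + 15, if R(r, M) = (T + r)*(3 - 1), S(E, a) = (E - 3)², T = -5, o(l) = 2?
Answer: 1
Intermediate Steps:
S(E, a) = (-3 + E)²
R(r, M) = -10 + 2*r (R(r, M) = (-5 + r)*(3 - 1) = (-5 + r)*2 = -10 + 2*r)
S(o(1), U(6, -2))*R(-2, 11) + 15 = (-3 + 2)²*(-10 + 2*(-2)) + 15 = (-1)²*(-10 - 4) + 15 = 1*(-14) + 15 = -14 + 15 = 1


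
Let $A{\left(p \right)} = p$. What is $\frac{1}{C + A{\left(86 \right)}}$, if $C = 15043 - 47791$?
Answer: $- \frac{1}{32662} \approx -3.0617 \cdot 10^{-5}$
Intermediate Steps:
$C = -32748$ ($C = 15043 - 47791 = -32748$)
$\frac{1}{C + A{\left(86 \right)}} = \frac{1}{-32748 + 86} = \frac{1}{-32662} = - \frac{1}{32662}$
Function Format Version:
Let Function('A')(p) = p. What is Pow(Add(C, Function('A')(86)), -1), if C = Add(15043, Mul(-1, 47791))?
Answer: Rational(-1, 32662) ≈ -3.0617e-5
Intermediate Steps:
C = -32748 (C = Add(15043, -47791) = -32748)
Pow(Add(C, Function('A')(86)), -1) = Pow(Add(-32748, 86), -1) = Pow(-32662, -1) = Rational(-1, 32662)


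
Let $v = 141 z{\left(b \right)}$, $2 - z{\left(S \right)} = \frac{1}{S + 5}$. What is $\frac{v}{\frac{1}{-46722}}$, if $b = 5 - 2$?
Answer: $- \frac{49408515}{4} \approx -1.2352 \cdot 10^{7}$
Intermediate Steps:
$b = 3$
$z{\left(S \right)} = 2 - \frac{1}{5 + S}$ ($z{\left(S \right)} = 2 - \frac{1}{S + 5} = 2 - \frac{1}{5 + S}$)
$v = \frac{2115}{8}$ ($v = 141 \frac{9 + 2 \cdot 3}{5 + 3} = 141 \frac{9 + 6}{8} = 141 \cdot \frac{1}{8} \cdot 15 = 141 \cdot \frac{15}{8} = \frac{2115}{8} \approx 264.38$)
$\frac{v}{\frac{1}{-46722}} = \frac{2115}{8 \frac{1}{-46722}} = \frac{2115}{8 \left(- \frac{1}{46722}\right)} = \frac{2115}{8} \left(-46722\right) = - \frac{49408515}{4}$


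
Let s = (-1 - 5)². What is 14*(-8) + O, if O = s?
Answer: -76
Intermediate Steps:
s = 36 (s = (-6)² = 36)
O = 36
14*(-8) + O = 14*(-8) + 36 = -112 + 36 = -76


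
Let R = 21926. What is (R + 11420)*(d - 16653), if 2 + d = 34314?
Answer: 588857014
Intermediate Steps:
d = 34312 (d = -2 + 34314 = 34312)
(R + 11420)*(d - 16653) = (21926 + 11420)*(34312 - 16653) = 33346*17659 = 588857014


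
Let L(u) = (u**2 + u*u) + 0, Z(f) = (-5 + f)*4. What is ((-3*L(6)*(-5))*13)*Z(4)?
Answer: -56160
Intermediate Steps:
Z(f) = -20 + 4*f
L(u) = 2*u**2 (L(u) = (u**2 + u**2) + 0 = 2*u**2 + 0 = 2*u**2)
((-3*L(6)*(-5))*13)*Z(4) = ((-6*6**2*(-5))*13)*(-20 + 4*4) = ((-6*36*(-5))*13)*(-20 + 16) = ((-3*72*(-5))*13)*(-4) = (-216*(-5)*13)*(-4) = (1080*13)*(-4) = 14040*(-4) = -56160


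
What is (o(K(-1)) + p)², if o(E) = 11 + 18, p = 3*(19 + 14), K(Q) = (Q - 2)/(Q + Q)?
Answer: 16384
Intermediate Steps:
K(Q) = (-2 + Q)/(2*Q) (K(Q) = (-2 + Q)/((2*Q)) = (-2 + Q)*(1/(2*Q)) = (-2 + Q)/(2*Q))
p = 99 (p = 3*33 = 99)
o(E) = 29
(o(K(-1)) + p)² = (29 + 99)² = 128² = 16384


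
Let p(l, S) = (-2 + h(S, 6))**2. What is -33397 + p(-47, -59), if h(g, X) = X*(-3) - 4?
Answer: -32821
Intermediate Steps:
h(g, X) = -4 - 3*X (h(g, X) = -3*X - 4 = -4 - 3*X)
p(l, S) = 576 (p(l, S) = (-2 + (-4 - 3*6))**2 = (-2 + (-4 - 18))**2 = (-2 - 22)**2 = (-24)**2 = 576)
-33397 + p(-47, -59) = -33397 + 576 = -32821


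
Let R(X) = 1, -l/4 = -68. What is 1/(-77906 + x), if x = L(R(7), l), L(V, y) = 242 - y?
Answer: -1/77936 ≈ -1.2831e-5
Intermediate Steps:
l = 272 (l = -4*(-68) = 272)
x = -30 (x = 242 - 1*272 = 242 - 272 = -30)
1/(-77906 + x) = 1/(-77906 - 30) = 1/(-77936) = -1/77936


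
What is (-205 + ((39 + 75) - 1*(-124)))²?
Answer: 1089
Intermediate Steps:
(-205 + ((39 + 75) - 1*(-124)))² = (-205 + (114 + 124))² = (-205 + 238)² = 33² = 1089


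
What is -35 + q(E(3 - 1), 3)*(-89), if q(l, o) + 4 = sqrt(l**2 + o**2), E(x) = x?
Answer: 321 - 89*sqrt(13) ≈ 0.10594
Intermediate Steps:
q(l, o) = -4 + sqrt(l**2 + o**2)
-35 + q(E(3 - 1), 3)*(-89) = -35 + (-4 + sqrt((3 - 1)**2 + 3**2))*(-89) = -35 + (-4 + sqrt(2**2 + 9))*(-89) = -35 + (-4 + sqrt(4 + 9))*(-89) = -35 + (-4 + sqrt(13))*(-89) = -35 + (356 - 89*sqrt(13)) = 321 - 89*sqrt(13)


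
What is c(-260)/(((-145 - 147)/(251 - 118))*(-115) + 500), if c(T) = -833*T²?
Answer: -93616705/1251 ≈ -74834.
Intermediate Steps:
c(-260)/(((-145 - 147)/(251 - 118))*(-115) + 500) = (-833*(-260)²)/(((-145 - 147)/(251 - 118))*(-115) + 500) = (-833*67600)/(-292/133*(-115) + 500) = -56310800/(-292*1/133*(-115) + 500) = -56310800/(-292/133*(-115) + 500) = -56310800/(33580/133 + 500) = -56310800/100080/133 = -56310800*133/100080 = -93616705/1251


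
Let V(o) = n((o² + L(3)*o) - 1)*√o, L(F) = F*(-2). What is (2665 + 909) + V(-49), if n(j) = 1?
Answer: 3574 + 7*I ≈ 3574.0 + 7.0*I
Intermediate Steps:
L(F) = -2*F
V(o) = √o (V(o) = 1*√o = √o)
(2665 + 909) + V(-49) = (2665 + 909) + √(-49) = 3574 + 7*I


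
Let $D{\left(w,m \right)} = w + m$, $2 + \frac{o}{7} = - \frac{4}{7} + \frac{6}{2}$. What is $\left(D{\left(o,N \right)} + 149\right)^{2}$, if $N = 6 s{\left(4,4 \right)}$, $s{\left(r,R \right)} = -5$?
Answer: $14884$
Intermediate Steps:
$o = 3$ ($o = -14 + 7 \left(- \frac{4}{7} + \frac{6}{2}\right) = -14 + 7 \left(\left(-4\right) \frac{1}{7} + 6 \cdot \frac{1}{2}\right) = -14 + 7 \left(- \frac{4}{7} + 3\right) = -14 + 7 \cdot \frac{17}{7} = -14 + 17 = 3$)
$N = -30$ ($N = 6 \left(-5\right) = -30$)
$D{\left(w,m \right)} = m + w$
$\left(D{\left(o,N \right)} + 149\right)^{2} = \left(\left(-30 + 3\right) + 149\right)^{2} = \left(-27 + 149\right)^{2} = 122^{2} = 14884$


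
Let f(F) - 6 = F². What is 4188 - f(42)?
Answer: 2418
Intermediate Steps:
f(F) = 6 + F²
4188 - f(42) = 4188 - (6 + 42²) = 4188 - (6 + 1764) = 4188 - 1*1770 = 4188 - 1770 = 2418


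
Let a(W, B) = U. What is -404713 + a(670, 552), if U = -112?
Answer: -404825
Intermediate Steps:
a(W, B) = -112
-404713 + a(670, 552) = -404713 - 112 = -404825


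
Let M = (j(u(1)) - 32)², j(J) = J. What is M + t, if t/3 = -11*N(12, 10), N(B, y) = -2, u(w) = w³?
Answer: 1027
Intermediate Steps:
t = 66 (t = 3*(-11*(-2)) = 3*22 = 66)
M = 961 (M = (1³ - 32)² = (1 - 32)² = (-31)² = 961)
M + t = 961 + 66 = 1027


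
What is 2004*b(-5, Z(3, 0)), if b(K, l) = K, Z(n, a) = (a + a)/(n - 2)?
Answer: -10020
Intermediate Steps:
Z(n, a) = 2*a/(-2 + n) (Z(n, a) = (2*a)/(-2 + n) = 2*a/(-2 + n))
2004*b(-5, Z(3, 0)) = 2004*(-5) = -10020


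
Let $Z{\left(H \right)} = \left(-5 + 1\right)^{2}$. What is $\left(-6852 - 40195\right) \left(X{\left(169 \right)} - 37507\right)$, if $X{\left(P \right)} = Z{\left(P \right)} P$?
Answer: $1637376741$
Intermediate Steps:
$Z{\left(H \right)} = 16$ ($Z{\left(H \right)} = \left(-4\right)^{2} = 16$)
$X{\left(P \right)} = 16 P$
$\left(-6852 - 40195\right) \left(X{\left(169 \right)} - 37507\right) = \left(-6852 - 40195\right) \left(16 \cdot 169 - 37507\right) = - 47047 \left(2704 - 37507\right) = \left(-47047\right) \left(-34803\right) = 1637376741$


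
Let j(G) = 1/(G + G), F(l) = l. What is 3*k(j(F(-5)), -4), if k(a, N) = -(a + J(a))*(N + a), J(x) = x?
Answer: -123/50 ≈ -2.4600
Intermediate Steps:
j(G) = 1/(2*G)
k(a, N) = -2*a*(N + a) (k(a, N) = -(a + a)*(N + a) = -2*a*(N + a))
3*k(j(F(-5)), -4) = 3*(2*((½)/(-5))*(-1*(-4) - 1/(2*(-5)))) = 3*(2*((½)*(-⅕))*(4 - (-1)/(2*5))) = 3*(2*(-⅒)*(4 - 1*(-⅒))) = 3*(2*(-⅒)*(4 + ⅒)) = 3*(2*(-⅒)*(41/10)) = 3*(-41/50) = -123/50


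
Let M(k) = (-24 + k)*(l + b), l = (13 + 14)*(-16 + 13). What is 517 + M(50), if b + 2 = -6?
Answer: -1797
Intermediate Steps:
b = -8 (b = -2 - 6 = -8)
l = -81 (l = 27*(-3) = -81)
M(k) = 2136 - 89*k (M(k) = (-24 + k)*(-81 - 8) = (-24 + k)*(-89) = 2136 - 89*k)
517 + M(50) = 517 + (2136 - 89*50) = 517 + (2136 - 4450) = 517 - 2314 = -1797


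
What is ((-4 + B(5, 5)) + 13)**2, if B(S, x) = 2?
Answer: 121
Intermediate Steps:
((-4 + B(5, 5)) + 13)**2 = ((-4 + 2) + 13)**2 = (-2 + 13)**2 = 11**2 = 121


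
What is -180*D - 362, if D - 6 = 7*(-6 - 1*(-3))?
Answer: 2338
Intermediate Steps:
D = -15 (D = 6 + 7*(-6 - 1*(-3)) = 6 + 7*(-6 + 3) = 6 + 7*(-3) = 6 - 21 = -15)
-180*D - 362 = -180*(-15) - 362 = 2700 - 362 = 2338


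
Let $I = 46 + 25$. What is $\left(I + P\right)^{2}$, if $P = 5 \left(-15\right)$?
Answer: $16$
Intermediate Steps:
$P = -75$
$I = 71$
$\left(I + P\right)^{2} = \left(71 - 75\right)^{2} = \left(-4\right)^{2} = 16$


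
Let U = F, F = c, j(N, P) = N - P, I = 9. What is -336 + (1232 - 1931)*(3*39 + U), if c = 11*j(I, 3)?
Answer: -128253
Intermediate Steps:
c = 66 (c = 11*(9 - 1*3) = 11*(9 - 3) = 11*6 = 66)
F = 66
U = 66
-336 + (1232 - 1931)*(3*39 + U) = -336 + (1232 - 1931)*(3*39 + 66) = -336 - 699*(117 + 66) = -336 - 699*183 = -336 - 127917 = -128253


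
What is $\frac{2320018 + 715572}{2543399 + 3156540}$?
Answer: $\frac{3035590}{5699939} \approx 0.53257$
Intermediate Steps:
$\frac{2320018 + 715572}{2543399 + 3156540} = \frac{3035590}{5699939}$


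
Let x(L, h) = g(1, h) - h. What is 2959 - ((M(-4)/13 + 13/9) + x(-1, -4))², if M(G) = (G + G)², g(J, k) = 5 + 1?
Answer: 36838526/13689 ≈ 2691.1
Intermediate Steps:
g(J, k) = 6
M(G) = 4*G² (M(G) = (2*G)² = 4*G²)
x(L, h) = 6 - h
2959 - ((M(-4)/13 + 13/9) + x(-1, -4))² = 2959 - (((4*(-4)²)/13 + 13/9) + (6 - 1*(-4)))² = 2959 - (((4*16)*(1/13) + 13*(⅑)) + (6 + 4))² = 2959 - ((64*(1/13) + 13/9) + 10)² = 2959 - ((64/13 + 13/9) + 10)² = 2959 - (745/117 + 10)² = 2959 - (1915/117)² = 2959 - 1*3667225/13689 = 2959 - 3667225/13689 = 36838526/13689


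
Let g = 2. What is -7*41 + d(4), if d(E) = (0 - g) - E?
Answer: -293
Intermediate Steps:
d(E) = -2 - E (d(E) = (0 - 1*2) - E = (0 - 2) - E = -2 - E)
-7*41 + d(4) = -7*41 + (-2 - 1*4) = -287 + (-2 - 4) = -287 - 6 = -293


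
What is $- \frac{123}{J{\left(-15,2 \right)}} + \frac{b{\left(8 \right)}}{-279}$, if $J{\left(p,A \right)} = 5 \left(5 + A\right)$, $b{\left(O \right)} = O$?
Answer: $- \frac{34597}{9765} \approx -3.543$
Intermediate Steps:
$J{\left(p,A \right)} = 25 + 5 A$
$- \frac{123}{J{\left(-15,2 \right)}} + \frac{b{\left(8 \right)}}{-279} = - \frac{123}{25 + 5 \cdot 2} + \frac{8}{-279} = - \frac{123}{25 + 10} + 8 \left(- \frac{1}{279}\right) = - \frac{123}{35} - \frac{8}{279} = - \frac{34597}{9765}$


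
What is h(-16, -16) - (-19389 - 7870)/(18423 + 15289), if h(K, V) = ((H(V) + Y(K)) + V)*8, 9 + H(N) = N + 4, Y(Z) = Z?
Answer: -14266629/33712 ≈ -423.19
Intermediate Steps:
H(N) = -5 + N (H(N) = -9 + (N + 4) = -9 + (4 + N) = -5 + N)
h(K, V) = -40 + 8*K + 16*V (h(K, V) = (((-5 + V) + K) + V)*8 = ((-5 + K + V) + V)*8 = (-5 + K + 2*V)*8 = -40 + 8*K + 16*V)
h(-16, -16) - (-19389 - 7870)/(18423 + 15289) = (-40 + 8*(-16) + 16*(-16)) - (-19389 - 7870)/(18423 + 15289) = (-40 - 128 - 256) - (-27259)/33712 = -424 - (-27259)/33712 = -424 - 1*(-27259/33712) = -424 + 27259/33712 = -14266629/33712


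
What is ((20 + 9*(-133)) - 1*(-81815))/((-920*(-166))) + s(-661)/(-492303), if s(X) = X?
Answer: 865201679/1634445960 ≈ 0.52936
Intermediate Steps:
((20 + 9*(-133)) - 1*(-81815))/((-920*(-166))) + s(-661)/(-492303) = ((20 + 9*(-133)) - 1*(-81815))/((-920*(-166))) - 661/(-492303) = ((20 - 1197) + 81815)/152720 - 661*(-1/492303) = (-1177 + 81815)*(1/152720) + 661/492303 = 80638*(1/152720) + 661/492303 = 1753/3320 + 661/492303 = 865201679/1634445960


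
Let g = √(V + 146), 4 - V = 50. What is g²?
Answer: 100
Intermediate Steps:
V = -46 (V = 4 - 1*50 = 4 - 50 = -46)
g = 10 (g = √(-46 + 146) = √100 = 10)
g² = 10² = 100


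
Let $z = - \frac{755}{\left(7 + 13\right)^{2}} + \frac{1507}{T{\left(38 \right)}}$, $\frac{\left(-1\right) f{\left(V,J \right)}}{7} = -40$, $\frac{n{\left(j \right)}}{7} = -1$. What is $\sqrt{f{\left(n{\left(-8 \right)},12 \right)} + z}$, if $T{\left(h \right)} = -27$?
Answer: $\frac{\sqrt{7202445}}{180} \approx 14.91$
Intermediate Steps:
$n{\left(j \right)} = -7$ ($n{\left(j \right)} = 7 \left(-1\right) = -7$)
$f{\left(V,J \right)} = 280$ ($f{\left(V,J \right)} = \left(-7\right) \left(-40\right) = 280$)
$z = - \frac{124637}{2160}$ ($z = - \frac{755}{\left(7 + 13\right)^{2}} + \frac{1507}{-27} = - \frac{755}{20^{2}} + 1507 \left(- \frac{1}{27}\right) = - \frac{755}{400} - \frac{1507}{27} = \left(-755\right) \frac{1}{400} - \frac{1507}{27} = - \frac{151}{80} - \frac{1507}{27} = - \frac{124637}{2160} \approx -57.702$)
$\sqrt{f{\left(n{\left(-8 \right)},12 \right)} + z} = \sqrt{280 - \frac{124637}{2160}} = \sqrt{\frac{480163}{2160}} = \frac{\sqrt{7202445}}{180}$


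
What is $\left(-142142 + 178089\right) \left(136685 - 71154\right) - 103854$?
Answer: $2355539003$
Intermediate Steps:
$\left(-142142 + 178089\right) \left(136685 - 71154\right) - 103854 = 35947 \cdot 65531 - 103854 = 2355642857 - 103854 = 2355539003$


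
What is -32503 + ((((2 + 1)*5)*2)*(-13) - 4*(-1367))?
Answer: -27425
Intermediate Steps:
-32503 + ((((2 + 1)*5)*2)*(-13) - 4*(-1367)) = -32503 + (((3*5)*2)*(-13) - 1*(-5468)) = -32503 + ((15*2)*(-13) + 5468) = -32503 + (30*(-13) + 5468) = -32503 + (-390 + 5468) = -32503 + 5078 = -27425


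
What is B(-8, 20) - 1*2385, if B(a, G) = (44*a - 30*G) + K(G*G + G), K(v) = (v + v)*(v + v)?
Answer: 702263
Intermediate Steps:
K(v) = 4*v² (K(v) = (2*v)*(2*v) = 4*v²)
B(a, G) = -30*G + 4*(G + G²)² + 44*a (B(a, G) = (44*a - 30*G) + 4*(G*G + G)² = (-30*G + 44*a) + 4*(G² + G)² = (-30*G + 44*a) + 4*(G + G²)² = -30*G + 4*(G + G²)² + 44*a)
B(-8, 20) - 1*2385 = (-30*20 + 44*(-8) + 4*20²*(1 + 20)²) - 1*2385 = (-600 - 352 + 4*400*21²) - 2385 = (-600 - 352 + 4*400*441) - 2385 = (-600 - 352 + 705600) - 2385 = 704648 - 2385 = 702263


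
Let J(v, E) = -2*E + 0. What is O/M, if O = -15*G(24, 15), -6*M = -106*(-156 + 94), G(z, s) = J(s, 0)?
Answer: 0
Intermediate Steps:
J(v, E) = -2*E
G(z, s) = 0 (G(z, s) = -2*0 = 0)
M = -3286/3 (M = -(-53)*(-156 + 94)/3 = -(-53)*(-62)/3 = -⅙*6572 = -3286/3 ≈ -1095.3)
O = 0 (O = -15*0 = 0)
O/M = 0/(-3286/3) = 0*(-3/3286) = 0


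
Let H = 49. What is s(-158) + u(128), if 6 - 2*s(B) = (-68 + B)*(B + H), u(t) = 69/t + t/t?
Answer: -1575995/128 ≈ -12312.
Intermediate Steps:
u(t) = 1 + 69/t (u(t) = 69/t + 1 = 1 + 69/t)
s(B) = 3 - (-68 + B)*(49 + B)/2 (s(B) = 3 - (-68 + B)*(B + 49)/2 = 3 - (-68 + B)*(49 + B)/2)
s(-158) + u(128) = (1669 - 1/2*(-158)**2 + (19/2)*(-158)) + (69 + 128)/128 = (1669 - 1/2*24964 - 1501) + (1/128)*197 = (1669 - 12482 - 1501) + 197/128 = -12314 + 197/128 = -1575995/128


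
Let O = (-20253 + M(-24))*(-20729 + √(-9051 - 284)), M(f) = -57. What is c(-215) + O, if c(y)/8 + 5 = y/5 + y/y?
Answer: 421005614 - 20310*I*√9335 ≈ 4.2101e+8 - 1.9623e+6*I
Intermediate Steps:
c(y) = -32 + 8*y/5 (c(y) = -40 + 8*(y/5 + y/y) = -40 + 8*(y*(⅕) + 1) = -40 + 8*(y/5 + 1) = -40 + 8*(1 + y/5) = -40 + (8 + 8*y/5) = -32 + 8*y/5)
O = 421005990 - 20310*I*√9335 (O = (-20253 - 57)*(-20729 + √(-9051 - 284)) = -20310*(-20729 + √(-9335)) = -20310*(-20729 + I*√9335) = 421005990 - 20310*I*√9335 ≈ 4.2101e+8 - 1.9623e+6*I)
c(-215) + O = (-32 + (8/5)*(-215)) + (421005990 - 20310*I*√9335) = (-32 - 344) + (421005990 - 20310*I*√9335) = -376 + (421005990 - 20310*I*√9335) = 421005614 - 20310*I*√9335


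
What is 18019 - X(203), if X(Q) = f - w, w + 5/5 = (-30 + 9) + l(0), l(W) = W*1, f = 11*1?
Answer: 17986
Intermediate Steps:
f = 11
l(W) = W
w = -22 (w = -1 + ((-30 + 9) + 0) = -1 + (-21 + 0) = -1 - 21 = -22)
X(Q) = 33 (X(Q) = 11 - 1*(-22) = 11 + 22 = 33)
18019 - X(203) = 18019 - 1*33 = 18019 - 33 = 17986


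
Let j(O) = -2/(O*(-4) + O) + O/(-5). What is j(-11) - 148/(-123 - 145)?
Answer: 29756/11055 ≈ 2.6916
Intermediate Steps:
j(O) = -O/5 + 2/(3*O) (j(O) = -2/(-4*O + O) + O*(-⅕) = -2*(-1/(3*O)) - O/5 = -(-2)/(3*O) - O/5 = 2/(3*O) - O/5 = -O/5 + 2/(3*O))
j(-11) - 148/(-123 - 145) = (-⅕*(-11) + (⅔)/(-11)) - 148/(-123 - 145) = (11/5 + (⅔)*(-1/11)) - 148/(-268) = (11/5 - 2/33) - 148*(-1/268) = 353/165 + 37/67 = 29756/11055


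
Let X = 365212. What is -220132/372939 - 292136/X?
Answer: -47335938922/34050449517 ≈ -1.3902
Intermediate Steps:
-220132/372939 - 292136/X = -220132/372939 - 292136/365212 = -220132*1/372939 - 292136*1/365212 = -220132/372939 - 73034/91303 = -47335938922/34050449517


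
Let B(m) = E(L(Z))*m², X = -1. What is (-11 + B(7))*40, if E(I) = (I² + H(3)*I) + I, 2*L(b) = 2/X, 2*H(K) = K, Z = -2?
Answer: -3380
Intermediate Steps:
H(K) = K/2
L(b) = -1 (L(b) = (2/(-1))/2 = (2*(-1))/2 = (½)*(-2) = -1)
E(I) = I² + 5*I/2 (E(I) = (I² + ((½)*3)*I) + I = (I² + 3*I/2) + I = I² + 5*I/2)
B(m) = -3*m²/2 (B(m) = ((½)*(-1)*(5 + 2*(-1)))*m² = ((½)*(-1)*(5 - 2))*m² = ((½)*(-1)*3)*m² = -3*m²/2)
(-11 + B(7))*40 = (-11 - 3/2*7²)*40 = (-11 - 3/2*49)*40 = (-11 - 147/2)*40 = -169/2*40 = -3380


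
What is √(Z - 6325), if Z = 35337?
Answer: 2*√7253 ≈ 170.33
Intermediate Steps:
√(Z - 6325) = √(35337 - 6325) = √29012 = 2*√7253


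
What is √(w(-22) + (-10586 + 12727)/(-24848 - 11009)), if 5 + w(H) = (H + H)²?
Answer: √2482657141182/35857 ≈ 43.942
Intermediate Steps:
w(H) = -5 + 4*H² (w(H) = -5 + (H + H)² = -5 + (2*H)² = -5 + 4*H²)
√(w(-22) + (-10586 + 12727)/(-24848 - 11009)) = √((-5 + 4*(-22)²) + (-10586 + 12727)/(-24848 - 11009)) = √((-5 + 4*484) + 2141/(-35857)) = √((-5 + 1936) + 2141*(-1/35857)) = √(1931 - 2141/35857) = √(69237726/35857) = √2482657141182/35857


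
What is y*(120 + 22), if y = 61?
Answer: 8662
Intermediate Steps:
y*(120 + 22) = 61*(120 + 22) = 61*142 = 8662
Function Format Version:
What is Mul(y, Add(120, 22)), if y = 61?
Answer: 8662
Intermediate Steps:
Mul(y, Add(120, 22)) = Mul(61, Add(120, 22)) = Mul(61, 142) = 8662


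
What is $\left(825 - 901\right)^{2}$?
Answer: $5776$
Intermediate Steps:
$\left(825 - 901\right)^{2} = \left(-76\right)^{2} = 5776$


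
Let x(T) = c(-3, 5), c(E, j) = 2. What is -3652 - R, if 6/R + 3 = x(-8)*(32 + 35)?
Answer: -478418/131 ≈ -3652.0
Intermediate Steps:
x(T) = 2
R = 6/131 (R = 6/(-3 + 2*(32 + 35)) = 6/(-3 + 2*67) = 6/(-3 + 134) = 6/131 ≈ 0.045802)
-3652 - R = -3652 - 1*6/131 = -3652 - 6/131 = -478418/131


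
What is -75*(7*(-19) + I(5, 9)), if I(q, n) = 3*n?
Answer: 7950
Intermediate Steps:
-75*(7*(-19) + I(5, 9)) = -75*(7*(-19) + 3*9) = -75*(-133 + 27) = -75*(-106) = 7950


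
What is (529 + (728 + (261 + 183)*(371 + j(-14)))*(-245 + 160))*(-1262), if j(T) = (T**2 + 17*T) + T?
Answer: 15080207162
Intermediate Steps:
j(T) = T**2 + 18*T
(529 + (728 + (261 + 183)*(371 + j(-14)))*(-245 + 160))*(-1262) = (529 + (728 + (261 + 183)*(371 - 14*(18 - 14)))*(-245 + 160))*(-1262) = (529 + (728 + 444*(371 - 14*4))*(-85))*(-1262) = (529 + (728 + 444*(371 - 56))*(-85))*(-1262) = (529 + (728 + 444*315)*(-85))*(-1262) = (529 + (728 + 139860)*(-85))*(-1262) = (529 + 140588*(-85))*(-1262) = (529 - 11949980)*(-1262) = -11949451*(-1262) = 15080207162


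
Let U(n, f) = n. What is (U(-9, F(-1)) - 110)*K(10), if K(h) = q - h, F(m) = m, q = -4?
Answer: 1666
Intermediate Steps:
K(h) = -4 - h
(U(-9, F(-1)) - 110)*K(10) = (-9 - 110)*(-4 - 1*10) = -119*(-4 - 10) = -119*(-14) = 1666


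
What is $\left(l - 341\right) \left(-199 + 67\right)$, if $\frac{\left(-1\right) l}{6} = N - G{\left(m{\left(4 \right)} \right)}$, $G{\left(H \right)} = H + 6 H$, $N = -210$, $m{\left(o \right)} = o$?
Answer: $-143484$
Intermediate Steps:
$G{\left(H \right)} = 7 H$
$l = 1428$ ($l = - 6 \left(-210 - 7 \cdot 4\right) = - 6 \left(-210 - 28\right) = \left(-6\right) \left(-238\right) = 1428$)
$\left(l - 341\right) \left(-199 + 67\right) = \left(1428 - 341\right) \left(-199 + 67\right) = 1087 \left(-132\right) = -143484$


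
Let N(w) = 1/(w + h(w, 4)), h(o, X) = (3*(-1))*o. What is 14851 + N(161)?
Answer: 4782021/322 ≈ 14851.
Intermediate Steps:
h(o, X) = -3*o
N(w) = -1/(2*w) (N(w) = 1/(w - 3*w) = 1/(-2*w) = -1/(2*w))
14851 + N(161) = 14851 - 1/2/161 = 14851 - 1/2*1/161 = 14851 - 1/322 = 4782021/322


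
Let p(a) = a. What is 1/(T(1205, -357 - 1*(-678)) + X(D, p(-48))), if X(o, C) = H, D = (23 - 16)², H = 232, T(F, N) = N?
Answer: 1/553 ≈ 0.0018083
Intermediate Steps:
D = 49 (D = 7² = 49)
X(o, C) = 232
1/(T(1205, -357 - 1*(-678)) + X(D, p(-48))) = 1/((-357 - 1*(-678)) + 232) = 1/((-357 + 678) + 232) = 1/(321 + 232) = 1/553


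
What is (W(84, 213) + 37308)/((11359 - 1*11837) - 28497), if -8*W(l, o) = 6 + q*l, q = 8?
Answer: -148893/115900 ≈ -1.2847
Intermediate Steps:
W(l, o) = -3/4 - l (W(l, o) = -(6 + 8*l)/8 = -3/4 - l)
(W(84, 213) + 37308)/((11359 - 1*11837) - 28497) = ((-3/4 - 1*84) + 37308)/((11359 - 1*11837) - 28497) = ((-3/4 - 84) + 37308)/((11359 - 11837) - 28497) = (-339/4 + 37308)/(-478 - 28497) = (148893/4)/(-28975) = (148893/4)*(-1/28975) = -148893/115900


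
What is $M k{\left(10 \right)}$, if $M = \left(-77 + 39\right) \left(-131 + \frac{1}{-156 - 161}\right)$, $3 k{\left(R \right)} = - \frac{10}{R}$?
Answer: $- \frac{1578064}{951} \approx -1659.4$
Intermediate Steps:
$k{\left(R \right)} = - \frac{10}{3 R}$ ($k{\left(R \right)} = \frac{\left(-10\right) \frac{1}{R}}{3} = - \frac{10}{3 R}$)
$M = \frac{1578064}{317}$ ($M = - 38 \left(-131 + \frac{1}{-317}\right) = - 38 \left(-131 - \frac{1}{317}\right) = \left(-38\right) \left(- \frac{41528}{317}\right) = \frac{1578064}{317} \approx 4978.1$)
$M k{\left(10 \right)} = \frac{1578064 \left(- \frac{10}{3 \cdot 10}\right)}{317} = \frac{1578064 \left(\left(- \frac{10}{3}\right) \frac{1}{10}\right)}{317} = \frac{1578064}{317} \left(- \frac{1}{3}\right) = - \frac{1578064}{951}$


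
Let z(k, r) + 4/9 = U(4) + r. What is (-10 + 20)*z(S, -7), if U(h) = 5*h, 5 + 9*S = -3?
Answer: 1130/9 ≈ 125.56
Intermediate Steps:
S = -8/9 (S = -5/9 + (1/9)*(-3) = -5/9 - 1/3 = -8/9 ≈ -0.88889)
z(k, r) = 176/9 + r (z(k, r) = -4/9 + (5*4 + r) = -4/9 + (20 + r) = 176/9 + r)
(-10 + 20)*z(S, -7) = (-10 + 20)*(176/9 - 7) = 10*(113/9) = 1130/9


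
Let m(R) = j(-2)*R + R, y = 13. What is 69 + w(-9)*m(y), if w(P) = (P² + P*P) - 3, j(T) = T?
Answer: -1998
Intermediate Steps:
w(P) = -3 + 2*P² (w(P) = (P² + P²) - 3 = 2*P² - 3 = -3 + 2*P²)
m(R) = -R (m(R) = -2*R + R = -R)
69 + w(-9)*m(y) = 69 + (-3 + 2*(-9)²)*(-1*13) = 69 + (-3 + 2*81)*(-13) = 69 + (-3 + 162)*(-13) = 69 + 159*(-13) = 69 - 2067 = -1998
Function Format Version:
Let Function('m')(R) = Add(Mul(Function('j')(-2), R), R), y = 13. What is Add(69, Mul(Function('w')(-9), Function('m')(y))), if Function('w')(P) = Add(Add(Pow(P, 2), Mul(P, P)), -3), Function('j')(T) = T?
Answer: -1998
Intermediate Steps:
Function('w')(P) = Add(-3, Mul(2, Pow(P, 2))) (Function('w')(P) = Add(Add(Pow(P, 2), Pow(P, 2)), -3) = Add(Mul(2, Pow(P, 2)), -3) = Add(-3, Mul(2, Pow(P, 2))))
Function('m')(R) = Mul(-1, R) (Function('m')(R) = Add(Mul(-2, R), R) = Mul(-1, R))
Add(69, Mul(Function('w')(-9), Function('m')(y))) = Add(69, Mul(Add(-3, Mul(2, Pow(-9, 2))), Mul(-1, 13))) = Add(69, Mul(Add(-3, Mul(2, 81)), -13)) = Add(69, Mul(Add(-3, 162), -13)) = Add(69, Mul(159, -13)) = Add(69, -2067) = -1998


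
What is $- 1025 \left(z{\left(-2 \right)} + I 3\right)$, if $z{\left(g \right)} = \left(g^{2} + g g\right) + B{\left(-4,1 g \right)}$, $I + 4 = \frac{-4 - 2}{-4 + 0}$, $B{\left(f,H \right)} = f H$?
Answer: $- \frac{17425}{2} \approx -8712.5$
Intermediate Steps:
$B{\left(f,H \right)} = H f$
$I = - \frac{5}{2}$ ($I = -4 + \frac{-4 - 2}{-4 + 0} = -4 - \frac{6}{-4} = -4 - - \frac{3}{2} = -4 + \frac{3}{2} = - \frac{5}{2} \approx -2.5$)
$z{\left(g \right)} = - 4 g + 2 g^{2}$ ($z{\left(g \right)} = \left(g^{2} + g g\right) + 1 g \left(-4\right) = \left(g^{2} + g^{2}\right) + g \left(-4\right) = 2 g^{2} - 4 g = - 4 g + 2 g^{2}$)
$- 1025 \left(z{\left(-2 \right)} + I 3\right) = - 1025 \left(2 \left(-2\right) \left(-2 - 2\right) - \frac{15}{2}\right) = - 1025 \left(2 \left(-2\right) \left(-4\right) - \frac{15}{2}\right) = - 1025 \left(16 - \frac{15}{2}\right) = \left(-1025\right) \frac{17}{2} = - \frac{17425}{2}$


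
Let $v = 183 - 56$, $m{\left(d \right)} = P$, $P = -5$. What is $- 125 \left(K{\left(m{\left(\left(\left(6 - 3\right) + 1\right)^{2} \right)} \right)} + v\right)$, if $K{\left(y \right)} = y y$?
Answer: $-19000$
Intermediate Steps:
$m{\left(d \right)} = -5$
$K{\left(y \right)} = y^{2}$
$v = 127$ ($v = 183 - 56 = 127$)
$- 125 \left(K{\left(m{\left(\left(\left(6 - 3\right) + 1\right)^{2} \right)} \right)} + v\right) = - 125 \left(\left(-5\right)^{2} + 127\right) = - 125 \left(25 + 127\right) = \left(-125\right) 152 = -19000$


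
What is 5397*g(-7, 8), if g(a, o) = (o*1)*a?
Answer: -302232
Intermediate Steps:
g(a, o) = a*o (g(a, o) = o*a = a*o)
5397*g(-7, 8) = 5397*(-7*8) = 5397*(-56) = -302232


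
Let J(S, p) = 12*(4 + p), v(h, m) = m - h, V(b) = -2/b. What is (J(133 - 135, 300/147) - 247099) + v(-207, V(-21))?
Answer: -36282454/147 ≈ -2.4682e+5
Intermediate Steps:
J(S, p) = 48 + 12*p
(J(133 - 135, 300/147) - 247099) + v(-207, V(-21)) = ((48 + 12*(300/147)) - 247099) + (-2/(-21) - 1*(-207)) = ((48 + 12*(300*(1/147))) - 247099) + (-2*(-1/21) + 207) = ((48 + 12*(100/49)) - 247099) + (2/21 + 207) = ((48 + 1200/49) - 247099) + 4349/21 = (3552/49 - 247099) + 4349/21 = -12104299/49 + 4349/21 = -36282454/147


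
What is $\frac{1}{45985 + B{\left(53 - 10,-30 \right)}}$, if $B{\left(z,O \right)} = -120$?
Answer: $\frac{1}{45865} \approx 2.1803 \cdot 10^{-5}$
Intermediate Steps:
$\frac{1}{45985 + B{\left(53 - 10,-30 \right)}} = \frac{1}{45985 - 120} = \frac{1}{45865}$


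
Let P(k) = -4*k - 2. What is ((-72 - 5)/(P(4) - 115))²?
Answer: 121/361 ≈ 0.33518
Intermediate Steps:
P(k) = -2 - 4*k
((-72 - 5)/(P(4) - 115))² = ((-72 - 5)/((-2 - 4*4) - 115))² = (-77/((-2 - 16) - 115))² = (-77/(-18 - 115))² = (-77/(-133))² = (-77*(-1/133))² = (11/19)² = 121/361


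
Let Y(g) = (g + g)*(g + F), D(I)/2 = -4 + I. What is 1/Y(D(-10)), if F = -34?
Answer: 1/3472 ≈ 0.00028802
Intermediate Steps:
D(I) = -8 + 2*I (D(I) = 2*(-4 + I) = -8 + 2*I)
Y(g) = 2*g*(-34 + g) (Y(g) = (g + g)*(g - 34) = (2*g)*(-34 + g) = 2*g*(-34 + g))
1/Y(D(-10)) = 1/(2*(-8 + 2*(-10))*(-34 + (-8 + 2*(-10)))) = 1/(2*(-8 - 20)*(-34 + (-8 - 20))) = 1/(2*(-28)*(-34 - 28)) = 1/(2*(-28)*(-62)) = 1/3472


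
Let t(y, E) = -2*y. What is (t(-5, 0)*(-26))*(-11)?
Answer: 2860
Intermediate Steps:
(t(-5, 0)*(-26))*(-11) = (-2*(-5)*(-26))*(-11) = (10*(-26))*(-11) = -260*(-11) = 2860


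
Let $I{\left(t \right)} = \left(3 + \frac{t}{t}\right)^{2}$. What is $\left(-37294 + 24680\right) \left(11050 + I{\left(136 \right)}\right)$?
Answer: $-139586524$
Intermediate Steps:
$I{\left(t \right)} = 16$ ($I{\left(t \right)} = \left(3 + 1\right)^{2} = 4^{2} = 16$)
$\left(-37294 + 24680\right) \left(11050 + I{\left(136 \right)}\right) = \left(-37294 + 24680\right) \left(11050 + 16\right) = \left(-12614\right) 11066 = -139586524$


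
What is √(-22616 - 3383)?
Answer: I*√25999 ≈ 161.24*I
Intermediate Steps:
√(-22616 - 3383) = √(-25999) = I*√25999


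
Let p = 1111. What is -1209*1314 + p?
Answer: -1587515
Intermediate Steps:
-1209*1314 + p = -1209*1314 + 1111 = -1588626 + 1111 = -1587515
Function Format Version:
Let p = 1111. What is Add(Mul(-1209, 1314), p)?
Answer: -1587515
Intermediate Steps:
Add(Mul(-1209, 1314), p) = Add(Mul(-1209, 1314), 1111) = Add(-1588626, 1111) = -1587515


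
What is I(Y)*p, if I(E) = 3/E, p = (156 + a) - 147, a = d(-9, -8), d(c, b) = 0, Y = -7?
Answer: -27/7 ≈ -3.8571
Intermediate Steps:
a = 0
p = 9 (p = (156 + 0) - 147 = 156 - 147 = 9)
I(Y)*p = (3/(-7))*9 = (3*(-⅐))*9 = -3/7*9 = -27/7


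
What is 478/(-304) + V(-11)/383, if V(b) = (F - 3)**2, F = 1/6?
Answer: -812851/523944 ≈ -1.5514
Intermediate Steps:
F = 1/6 ≈ 0.16667
V(b) = 289/36 (V(b) = (1/6 - 3)**2 = (-17/6)**2 = 289/36)
478/(-304) + V(-11)/383 = 478/(-304) + (289/36)/383 = 478*(-1/304) + (289/36)*(1/383) = -239/152 + 289/13788 = -812851/523944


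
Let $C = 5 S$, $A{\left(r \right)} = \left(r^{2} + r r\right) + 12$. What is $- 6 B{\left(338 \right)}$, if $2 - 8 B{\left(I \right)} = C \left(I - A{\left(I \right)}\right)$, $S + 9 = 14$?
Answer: $-4278039$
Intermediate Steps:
$S = 5$ ($S = -9 + 14 = 5$)
$A{\left(r \right)} = 12 + 2 r^{2}$ ($A{\left(r \right)} = \left(r^{2} + r^{2}\right) + 12 = 2 r^{2} + 12 = 12 + 2 r^{2}$)
$C = 25$ ($C = 5 \cdot 5 = 25$)
$B{\left(I \right)} = \frac{151}{4} - \frac{25 I}{8} + \frac{25 I^{2}}{4}$ ($B{\left(I \right)} = \frac{1}{4} - \frac{25 \left(I - \left(12 + 2 I^{2}\right)\right)}{8} = \frac{1}{4} - \frac{25 \left(-12 + I - 2 I^{2}\right)}{8} = \frac{1}{4} - \frac{-300 - 50 I^{2} + 25 I}{8} = \frac{1}{4} + \left(\frac{75}{2} - \frac{25 I}{8} + \frac{25 I^{2}}{4}\right) = \frac{151}{4} - \frac{25 I}{8} + \frac{25 I^{2}}{4}$)
$- 6 B{\left(338 \right)} = - 6 \left(\frac{151}{4} - \frac{4225}{4} + \frac{25 \cdot 338^{2}}{4}\right) = - 6 \left(\frac{151}{4} - \frac{4225}{4} + \frac{25}{4} \cdot 114244\right) = - 6 \left(\frac{151}{4} - \frac{4225}{4} + 714025\right) = \left(-6\right) \frac{1426013}{2} = -4278039$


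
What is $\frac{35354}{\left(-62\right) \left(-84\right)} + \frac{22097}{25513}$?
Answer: $\frac{16404319}{2143092} \approx 7.6545$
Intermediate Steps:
$\frac{35354}{\left(-62\right) \left(-84\right)} + \frac{22097}{25513} = \frac{35354}{5208} + 22097 \cdot \frac{1}{25513} = 35354 \cdot \frac{1}{5208} + \frac{22097}{25513} = \frac{17677}{2604} + \frac{22097}{25513} = \frac{16404319}{2143092}$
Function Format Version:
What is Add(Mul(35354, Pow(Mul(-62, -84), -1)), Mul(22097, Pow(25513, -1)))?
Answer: Rational(16404319, 2143092) ≈ 7.6545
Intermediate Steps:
Add(Mul(35354, Pow(Mul(-62, -84), -1)), Mul(22097, Pow(25513, -1))) = Add(Mul(35354, Pow(5208, -1)), Mul(22097, Rational(1, 25513))) = Add(Mul(35354, Rational(1, 5208)), Rational(22097, 25513)) = Add(Rational(17677, 2604), Rational(22097, 25513)) = Rational(16404319, 2143092)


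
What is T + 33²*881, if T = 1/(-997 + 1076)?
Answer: 75793312/79 ≈ 9.5941e+5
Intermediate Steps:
T = 1/79 ≈ 0.012658
T + 33²*881 = 1/79 + 33²*881 = 1/79 + 1089*881 = 1/79 + 959409 = 75793312/79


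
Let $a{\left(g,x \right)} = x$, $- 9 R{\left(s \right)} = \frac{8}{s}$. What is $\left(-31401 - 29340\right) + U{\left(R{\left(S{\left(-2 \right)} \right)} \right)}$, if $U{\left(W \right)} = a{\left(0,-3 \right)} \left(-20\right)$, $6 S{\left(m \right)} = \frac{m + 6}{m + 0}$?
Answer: $-60681$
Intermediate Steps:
$S{\left(m \right)} = \frac{6 + m}{6 m}$ ($S{\left(m \right)} = \frac{\left(m + 6\right) \frac{1}{m + 0}}{6} = \frac{\left(6 + m\right) \frac{1}{m}}{6} = \frac{\frac{1}{m} \left(6 + m\right)}{6} = \frac{6 + m}{6 m}$)
$R{\left(s \right)} = - \frac{8}{9 s}$ ($R{\left(s \right)} = - \frac{8 \frac{1}{s}}{9} = - \frac{8}{9 s}$)
$U{\left(W \right)} = 60$ ($U{\left(W \right)} = \left(-3\right) \left(-20\right) = 60$)
$\left(-31401 - 29340\right) + U{\left(R{\left(S{\left(-2 \right)} \right)} \right)} = \left(-31401 - 29340\right) + 60 = -60741 + 60 = -60681$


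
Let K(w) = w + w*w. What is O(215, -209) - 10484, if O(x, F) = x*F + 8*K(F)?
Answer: 292357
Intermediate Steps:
K(w) = w + w**2
O(x, F) = F*x + 8*F*(1 + F) (O(x, F) = x*F + 8*(F*(1 + F)) = F*x + 8*F*(1 + F))
O(215, -209) - 10484 = -209*(8 + 215 + 8*(-209)) - 10484 = -209*(8 + 215 - 1672) - 10484 = -209*(-1449) - 10484 = 302841 - 10484 = 292357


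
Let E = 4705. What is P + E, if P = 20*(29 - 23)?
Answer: 4825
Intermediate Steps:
P = 120 (P = 20*6 = 120)
P + E = 120 + 4705 = 4825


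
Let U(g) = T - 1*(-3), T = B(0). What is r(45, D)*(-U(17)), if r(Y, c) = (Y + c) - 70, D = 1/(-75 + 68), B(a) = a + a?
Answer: 528/7 ≈ 75.429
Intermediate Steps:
B(a) = 2*a
T = 0 (T = 2*0 = 0)
D = -⅐ (D = 1/(-7) = -⅐ ≈ -0.14286)
U(g) = 3 (U(g) = 0 - 1*(-3) = 0 + 3 = 3)
r(Y, c) = -70 + Y + c
r(45, D)*(-U(17)) = (-70 + 45 - ⅐)*(-1*3) = -176/7*(-3) = 528/7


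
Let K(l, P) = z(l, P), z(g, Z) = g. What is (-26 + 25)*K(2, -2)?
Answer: -2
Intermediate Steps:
K(l, P) = l
(-26 + 25)*K(2, -2) = (-26 + 25)*2 = -1*2 = -2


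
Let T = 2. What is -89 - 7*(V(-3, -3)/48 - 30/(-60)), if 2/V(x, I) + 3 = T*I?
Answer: -19973/216 ≈ -92.468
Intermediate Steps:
V(x, I) = 2/(-3 + 2*I)
-89 - 7*(V(-3, -3)/48 - 30/(-60)) = -89 - 7*((2/(-3 + 2*(-3)))/48 - 30/(-60)) = -89 - 7*((2/(-3 - 6))*(1/48) - 30*(-1/60)) = -89 - 7*((2/(-9))*(1/48) + ½) = -89 - 7*((2*(-⅑))*(1/48) + ½) = -89 - 7*(-2/9*1/48 + ½) = -89 - 7*(-1/216 + ½) = -89 - 7*107/216 = -89 - 749/216 = -19973/216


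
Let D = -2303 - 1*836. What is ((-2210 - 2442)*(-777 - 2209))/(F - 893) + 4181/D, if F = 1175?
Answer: 21801134083/442599 ≈ 49257.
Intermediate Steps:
D = -3139 (D = -2303 - 836 = -3139)
((-2210 - 2442)*(-777 - 2209))/(F - 893) + 4181/D = ((-2210 - 2442)*(-777 - 2209))/(1175 - 893) + 4181/(-3139) = -4652*(-2986)/282 + 4181*(-1/3139) = 13890872*(1/282) - 4181/3139 = 6945436/141 - 4181/3139 = 21801134083/442599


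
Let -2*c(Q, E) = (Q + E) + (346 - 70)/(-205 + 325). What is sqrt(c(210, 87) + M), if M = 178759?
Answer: sqrt(17860935)/10 ≈ 422.62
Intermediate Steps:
c(Q, E) = -23/20 - E/2 - Q/2 (c(Q, E) = -((Q + E) + (346 - 70)/(-205 + 325))/2 = -((E + Q) + 276/120)/2 = -((E + Q) + 276*(1/120))/2 = -((E + Q) + 23/10)/2 = -(23/10 + E + Q)/2 = -23/20 - E/2 - Q/2)
sqrt(c(210, 87) + M) = sqrt((-23/20 - 1/2*87 - 1/2*210) + 178759) = sqrt((-23/20 - 87/2 - 105) + 178759) = sqrt(-2993/20 + 178759) = sqrt(3572187/20) = sqrt(17860935)/10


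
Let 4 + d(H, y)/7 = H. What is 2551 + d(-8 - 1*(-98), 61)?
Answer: 3153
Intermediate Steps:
d(H, y) = -28 + 7*H
2551 + d(-8 - 1*(-98), 61) = 2551 + (-28 + 7*(-8 - 1*(-98))) = 2551 + (-28 + 7*(-8 + 98)) = 2551 + (-28 + 7*90) = 2551 + (-28 + 630) = 2551 + 602 = 3153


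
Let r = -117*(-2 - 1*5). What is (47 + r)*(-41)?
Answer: -35506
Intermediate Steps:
r = 819 (r = -117*(-2 - 5) = -117*(-7) = 819)
(47 + r)*(-41) = (47 + 819)*(-41) = 866*(-41) = -35506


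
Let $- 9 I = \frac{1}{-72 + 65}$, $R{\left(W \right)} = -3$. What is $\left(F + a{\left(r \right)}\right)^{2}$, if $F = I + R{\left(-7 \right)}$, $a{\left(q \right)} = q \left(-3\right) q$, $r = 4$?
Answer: $\frac{10316944}{3969} \approx 2599.4$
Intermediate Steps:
$I = \frac{1}{63}$ ($I = - \frac{1}{9 \left(-72 + 65\right)} = - \frac{1}{9 \left(-7\right)} = \left(- \frac{1}{9}\right) \left(- \frac{1}{7}\right) = \frac{1}{63} \approx 0.015873$)
$a{\left(q \right)} = - 3 q^{2}$ ($a{\left(q \right)} = - 3 q q = - 3 q^{2}$)
$F = - \frac{188}{63}$ ($F = \frac{1}{63} - 3 = - \frac{188}{63} \approx -2.9841$)
$\left(F + a{\left(r \right)}\right)^{2} = \left(- \frac{188}{63} - 3 \cdot 4^{2}\right)^{2} = \left(- \frac{188}{63} - 48\right)^{2} = \left(- \frac{3212}{63}\right)^{2} = \frac{10316944}{3969}$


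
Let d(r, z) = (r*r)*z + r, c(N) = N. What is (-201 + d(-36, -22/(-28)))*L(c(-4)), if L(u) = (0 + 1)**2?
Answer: 5469/7 ≈ 781.29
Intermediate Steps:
L(u) = 1 (L(u) = 1**2 = 1)
d(r, z) = r + z*r**2 (d(r, z) = r**2*z + r = z*r**2 + r = r + z*r**2)
(-201 + d(-36, -22/(-28)))*L(c(-4)) = (-201 - 36*(1 - (-792)/(-28)))*1 = (-201 - 36*(1 - (-792)*(-1)/28))*1 = (-201 - 36*(1 - 36*11/14))*1 = (-201 - 36*(1 - 198/7))*1 = (-201 - 36*(-191/7))*1 = (-201 + 6876/7)*1 = (5469/7)*1 = 5469/7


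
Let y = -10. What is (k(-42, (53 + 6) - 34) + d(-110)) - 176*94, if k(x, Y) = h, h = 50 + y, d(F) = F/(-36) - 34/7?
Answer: -2079731/126 ≈ -16506.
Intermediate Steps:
d(F) = -34/7 - F/36 (d(F) = F*(-1/36) - 34*1/7 = -F/36 - 34/7 = -34/7 - F/36)
h = 40 (h = 50 - 10 = 40)
k(x, Y) = 40
(k(-42, (53 + 6) - 34) + d(-110)) - 176*94 = (40 + (-34/7 - 1/36*(-110))) - 176*94 = (40 + (-34/7 + 55/18)) - 16544 = (40 - 227/126) - 16544 = 4813/126 - 16544 = -2079731/126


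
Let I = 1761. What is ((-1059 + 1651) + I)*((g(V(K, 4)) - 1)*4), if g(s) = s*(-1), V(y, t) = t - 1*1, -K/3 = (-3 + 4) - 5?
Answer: -37648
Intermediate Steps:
K = 12 (K = -3*((-3 + 4) - 5) = -3*(1 - 5) = -3*(-4) = 12)
V(y, t) = -1 + t (V(y, t) = t - 1 = -1 + t)
g(s) = -s
((-1059 + 1651) + I)*((g(V(K, 4)) - 1)*4) = ((-1059 + 1651) + 1761)*((-(-1 + 4) - 1)*4) = (592 + 1761)*((-1*3 - 1)*4) = 2353*((-3 - 1)*4) = 2353*(-4*4) = 2353*(-16) = -37648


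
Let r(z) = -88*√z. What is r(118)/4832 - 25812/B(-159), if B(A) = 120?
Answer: -2151/10 - 11*√118/604 ≈ -215.30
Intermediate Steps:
r(118)/4832 - 25812/B(-159) = -88*√118/4832 - 25812/120 = -88*√118*(1/4832) - 25812*1/120 = -11*√118/604 - 2151/10 = -2151/10 - 11*√118/604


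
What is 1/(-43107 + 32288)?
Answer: -1/10819 ≈ -9.2430e-5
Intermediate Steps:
1/(-43107 + 32288) = 1/(-10819) = -1/10819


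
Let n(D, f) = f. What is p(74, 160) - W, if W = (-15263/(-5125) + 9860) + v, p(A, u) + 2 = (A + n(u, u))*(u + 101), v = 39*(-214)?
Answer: 305219487/5125 ≈ 59555.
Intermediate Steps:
v = -8346
p(A, u) = -2 + (101 + u)*(A + u) (p(A, u) = -2 + (A + u)*(u + 101) = -2 + (A + u)*(101 + u) = -2 + (101 + u)*(A + u))
W = 7774513/5125 (W = (-15263/(-5125) + 9860) - 8346 = (-15263*(-1/5125) + 9860) - 8346 = (15263/5125 + 9860) - 8346 = 50547763/5125 - 8346 = 7774513/5125 ≈ 1517.0)
p(74, 160) - W = (-2 + 160**2 + 101*74 + 101*160 + 74*160) - 1*7774513/5125 = (-2 + 25600 + 7474 + 16160 + 11840) - 7774513/5125 = 61072 - 7774513/5125 = 305219487/5125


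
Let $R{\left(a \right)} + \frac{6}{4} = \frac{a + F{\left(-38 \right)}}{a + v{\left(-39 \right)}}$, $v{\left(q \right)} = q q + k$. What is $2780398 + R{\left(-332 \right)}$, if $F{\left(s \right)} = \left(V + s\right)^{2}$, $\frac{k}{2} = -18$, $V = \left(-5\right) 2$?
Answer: $\frac{6411598273}{2306} \approx 2.7804 \cdot 10^{6}$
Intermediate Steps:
$V = -10$
$k = -36$ ($k = 2 \left(-18\right) = -36$)
$F{\left(s \right)} = \left(-10 + s\right)^{2}$
$v{\left(q \right)} = -36 + q^{2}$ ($v{\left(q \right)} = q q - 36 = q^{2} - 36 = -36 + q^{2}$)
$R{\left(a \right)} = - \frac{3}{2} + \frac{2304 + a}{1485 + a}$ ($R{\left(a \right)} = - \frac{3}{2} + \frac{a + \left(-10 - 38\right)^{2}}{a - \left(36 - \left(-39\right)^{2}\right)} = - \frac{3}{2} + \frac{a + \left(-48\right)^{2}}{a + \left(-36 + 1521\right)} = - \frac{3}{2} + \frac{a + 2304}{a + 1485} = - \frac{3}{2} + \frac{2304 + a}{1485 + a}$)
$2780398 + R{\left(-332 \right)} = 2780398 + \frac{153 - -332}{2 \left(1485 - 332\right)} = 2780398 + \frac{153 + 332}{2 \cdot 1153} = 2780398 + \frac{1}{2} \cdot \frac{1}{1153} \cdot 485 = 2780398 + \frac{485}{2306} = \frac{6411598273}{2306}$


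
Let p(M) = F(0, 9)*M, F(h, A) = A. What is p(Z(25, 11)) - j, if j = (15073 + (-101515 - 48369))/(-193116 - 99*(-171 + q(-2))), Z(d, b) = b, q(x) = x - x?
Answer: 5769234/58729 ≈ 98.235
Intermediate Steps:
q(x) = 0
p(M) = 9*M
j = 44937/58729 (j = (15073 + (-101515 - 48369))/(-193116 - 99*(-171 + 0)) = (15073 - 149884)/(-193116 - 99*(-171)) = -134811/(-193116 + 16929) = -134811/(-176187) = -134811*(-1/176187) = 44937/58729 ≈ 0.76516)
p(Z(25, 11)) - j = 9*11 - 1*44937/58729 = 99 - 44937/58729 = 5769234/58729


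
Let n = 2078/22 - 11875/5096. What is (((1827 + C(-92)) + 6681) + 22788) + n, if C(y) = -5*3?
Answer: 1758651855/56056 ≈ 31373.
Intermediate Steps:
C(y) = -15
n = 5164119/56056 (n = 2078*(1/22) - 11875*1/5096 = 1039/11 - 11875/5096 = 5164119/56056 ≈ 92.124)
(((1827 + C(-92)) + 6681) + 22788) + n = (((1827 - 15) + 6681) + 22788) + 5164119/56056 = ((1812 + 6681) + 22788) + 5164119/56056 = (8493 + 22788) + 5164119/56056 = 31281 + 5164119/56056 = 1758651855/56056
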